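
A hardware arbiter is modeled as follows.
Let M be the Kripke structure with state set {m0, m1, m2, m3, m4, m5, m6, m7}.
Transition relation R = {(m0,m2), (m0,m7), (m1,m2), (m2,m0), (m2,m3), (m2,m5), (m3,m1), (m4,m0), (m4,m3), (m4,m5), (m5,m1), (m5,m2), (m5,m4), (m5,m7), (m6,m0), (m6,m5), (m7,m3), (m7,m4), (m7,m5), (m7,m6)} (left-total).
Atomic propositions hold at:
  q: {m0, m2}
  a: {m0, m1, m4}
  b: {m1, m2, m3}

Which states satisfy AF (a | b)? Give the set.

{m0, m1, m2, m3, m4}

Sat(a | b) = {m0, m1, m2, m3, m4}
AF (a | b): least fixpoint, start Z0 = {m0, m1, m2, m3, m4}, add states with every successor in Z. Already a fixed point.
Sat(AF (a | b)) = {m0, m1, m2, m3, m4}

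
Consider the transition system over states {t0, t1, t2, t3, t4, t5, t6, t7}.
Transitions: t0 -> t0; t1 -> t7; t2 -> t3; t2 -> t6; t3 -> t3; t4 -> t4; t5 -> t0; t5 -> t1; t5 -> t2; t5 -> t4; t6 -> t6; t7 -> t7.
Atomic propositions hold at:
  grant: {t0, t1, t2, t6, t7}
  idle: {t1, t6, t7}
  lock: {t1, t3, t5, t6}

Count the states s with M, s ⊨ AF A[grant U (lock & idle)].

2

Sat(lock & idle) = {t1, t6}
A[grant U (lock & idle)]: least fixpoint, start Z0 = Sat((lock & idle)) = {t1, t6}, add states in Sat(grant) with every successor in Z. Already a fixed point.
Sat(A[grant U (lock & idle)]) = {t1, t6}
AF A[grant U (lock & idle)]: least fixpoint, start Z0 = {t1, t6}, add states with every successor in Z. Already a fixed point.
Sat(AF A[grant U (lock & idle)]) = {t1, t6}
|Sat(AF A[grant U (lock & idle)])| = |{t1, t6}| = 2.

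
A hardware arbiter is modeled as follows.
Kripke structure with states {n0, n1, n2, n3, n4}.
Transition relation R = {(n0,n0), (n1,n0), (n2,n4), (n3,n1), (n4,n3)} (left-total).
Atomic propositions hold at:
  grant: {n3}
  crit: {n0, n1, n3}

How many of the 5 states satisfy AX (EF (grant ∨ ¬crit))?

Sat(¬crit) = {n2, n4}
Sat(grant ∨ ¬crit) = {n2, n3, n4}
EF (grant ∨ ¬crit): least fixpoint, start Z0 = {n2, n3, n4}, add states with some successor in Z. Already a fixed point.
Sat(EF (grant ∨ ¬crit)) = {n2, n3, n4}
Sat(AX (EF (grant ∨ ¬crit))) = {s : every successor in {n2, n3, n4}} = {n2, n4}
|Sat(AX (EF (grant ∨ ¬crit)))| = |{n2, n4}| = 2.

2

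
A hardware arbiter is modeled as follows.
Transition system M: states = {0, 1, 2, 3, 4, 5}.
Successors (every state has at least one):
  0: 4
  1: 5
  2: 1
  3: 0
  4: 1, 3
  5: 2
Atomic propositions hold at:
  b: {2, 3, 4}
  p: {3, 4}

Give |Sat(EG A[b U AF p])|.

3

AF p: least fixpoint, start Z0 = {3, 4}, add states with every successor in Z. Z1 = {0, 3, 4}; fixed.
Sat(AF p) = {0, 3, 4}
A[b U AF p]: least fixpoint, start Z0 = Sat(AF p) = {0, 3, 4}, add states in Sat(b) with every successor in Z. Already a fixed point.
Sat(A[b U AF p]) = {0, 3, 4}
EG A[b U AF p]: greatest fixpoint, start Z0 = {0, 3, 4}, keep only states in Sat with some successor in Z. Already a fixed point.
Sat(EG A[b U AF p]) = {0, 3, 4}
|Sat(EG A[b U AF p])| = |{0, 3, 4}| = 3.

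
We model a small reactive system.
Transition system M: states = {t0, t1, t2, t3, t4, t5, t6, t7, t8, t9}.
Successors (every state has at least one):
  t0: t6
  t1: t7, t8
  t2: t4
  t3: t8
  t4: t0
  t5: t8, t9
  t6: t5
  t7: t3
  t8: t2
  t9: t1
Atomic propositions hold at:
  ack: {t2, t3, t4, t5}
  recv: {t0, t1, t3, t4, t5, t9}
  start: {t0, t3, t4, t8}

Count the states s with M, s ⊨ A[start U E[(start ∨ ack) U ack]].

Sat(start ∨ ack) = {t0, t2, t3, t4, t5, t8}
E[(start ∨ ack) U ack]: least fixpoint, start Z0 = Sat(ack) = {t2, t3, t4, t5}, add states in Sat(start ∨ ack) with some successor in Z. Z1 = {t2, t3, t4, t5, t8}; fixed.
Sat(E[(start ∨ ack) U ack]) = {t2, t3, t4, t5, t8}
A[start U E[(start ∨ ack) U ack]]: least fixpoint, start Z0 = Sat(E[(start ∨ ack) U ack]) = {t2, t3, t4, t5, t8}, add states in Sat(start) with every successor in Z. Already a fixed point.
Sat(A[start U E[(start ∨ ack) U ack]]) = {t2, t3, t4, t5, t8}
|Sat(A[start U E[(start ∨ ack) U ack]])| = |{t2, t3, t4, t5, t8}| = 5.

5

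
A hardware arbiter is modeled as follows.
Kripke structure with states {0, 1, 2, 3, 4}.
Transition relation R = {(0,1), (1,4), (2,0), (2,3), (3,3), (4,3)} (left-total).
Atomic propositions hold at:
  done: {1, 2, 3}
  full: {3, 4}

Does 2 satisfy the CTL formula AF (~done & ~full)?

Sat(~done) = {0, 4}
Sat(~full) = {0, 1, 2}
Sat(~done & ~full) = {0}
AF (~done & ~full): least fixpoint, start Z0 = {0}, add states with every successor in Z. Already a fixed point.
Sat(AF (~done & ~full)) = {0}
2 ∉ Sat(AF (~done & ~full)) = {0}, so the formula does not hold at 2.

No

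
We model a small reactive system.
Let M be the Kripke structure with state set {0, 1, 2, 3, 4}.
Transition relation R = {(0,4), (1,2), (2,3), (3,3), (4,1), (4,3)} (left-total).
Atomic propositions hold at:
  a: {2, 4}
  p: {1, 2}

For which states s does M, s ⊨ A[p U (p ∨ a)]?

{1, 2, 4}

Sat(p ∨ a) = {1, 2, 4}
A[p U (p ∨ a)]: least fixpoint, start Z0 = Sat((p ∨ a)) = {1, 2, 4}, add states in Sat(p) with every successor in Z. Already a fixed point.
Sat(A[p U (p ∨ a)]) = {1, 2, 4}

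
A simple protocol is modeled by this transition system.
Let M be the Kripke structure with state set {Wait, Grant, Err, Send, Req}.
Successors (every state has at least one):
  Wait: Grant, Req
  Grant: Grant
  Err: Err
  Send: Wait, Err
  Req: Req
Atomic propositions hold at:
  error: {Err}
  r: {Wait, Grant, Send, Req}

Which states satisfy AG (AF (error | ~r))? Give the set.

Sat(~r) = {Err}
Sat(error | ~r) = {Err}
AF (error | ~r): least fixpoint, start Z0 = {Err}, add states with every successor in Z. Already a fixed point.
Sat(AF (error | ~r)) = {Err}
AG (AF (error | ~r)): greatest fixpoint, start Z0 = {Err}, keep only states in Sat with every successor in Z. Already a fixed point.
Sat(AG (AF (error | ~r))) = {Err}

{Err}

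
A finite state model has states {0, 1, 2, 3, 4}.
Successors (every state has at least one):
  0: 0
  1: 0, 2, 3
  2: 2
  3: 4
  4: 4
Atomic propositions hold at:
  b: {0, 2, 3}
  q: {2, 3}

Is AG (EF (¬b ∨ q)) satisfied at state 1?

No

Sat(¬b) = {1, 4}
Sat(¬b ∨ q) = {1, 2, 3, 4}
EF (¬b ∨ q): least fixpoint, start Z0 = {1, 2, 3, 4}, add states with some successor in Z. Already a fixed point.
Sat(EF (¬b ∨ q)) = {1, 2, 3, 4}
AG (EF (¬b ∨ q)): greatest fixpoint, start Z0 = {1, 2, 3, 4}, keep only states in Sat with every successor in Z. Z1 = {2, 3, 4}; fixed.
Sat(AG (EF (¬b ∨ q))) = {2, 3, 4}
1 ∉ Sat(AG (EF (¬b ∨ q))) = {2, 3, 4}, so the formula does not hold at 1.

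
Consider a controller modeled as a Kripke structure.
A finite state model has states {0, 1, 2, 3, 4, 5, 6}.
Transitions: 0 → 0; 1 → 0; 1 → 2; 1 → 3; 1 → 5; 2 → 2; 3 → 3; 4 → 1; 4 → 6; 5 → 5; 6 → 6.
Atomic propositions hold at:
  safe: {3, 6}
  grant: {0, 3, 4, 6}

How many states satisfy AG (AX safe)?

2

Sat(AX safe) = {s : every successor in {3, 6}} = {3, 6}
AG (AX safe): greatest fixpoint, start Z0 = {3, 6}, keep only states in Sat with every successor in Z. Already a fixed point.
Sat(AG (AX safe)) = {3, 6}
|Sat(AG (AX safe))| = |{3, 6}| = 2.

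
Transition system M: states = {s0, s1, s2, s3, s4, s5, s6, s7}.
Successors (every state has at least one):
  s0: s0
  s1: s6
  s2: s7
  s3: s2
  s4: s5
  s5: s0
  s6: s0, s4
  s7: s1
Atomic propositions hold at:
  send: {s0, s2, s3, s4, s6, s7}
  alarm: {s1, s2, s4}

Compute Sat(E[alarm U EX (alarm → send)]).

Sat(alarm → send) = {s0, s2, s3, s4, s5, s6, s7}
Sat(EX (alarm → send)) = {s : some successor in {s0, s2, s3, s4, s5, s6, s7}} = {s0, s1, s2, s3, s4, s5, s6}
E[alarm U EX (alarm → send)]: least fixpoint, start Z0 = Sat(EX (alarm → send)) = {s0, s1, s2, s3, s4, s5, s6}, add states in Sat(alarm) with some successor in Z. Already a fixed point.
Sat(E[alarm U EX (alarm → send)]) = {s0, s1, s2, s3, s4, s5, s6}

{s0, s1, s2, s3, s4, s5, s6}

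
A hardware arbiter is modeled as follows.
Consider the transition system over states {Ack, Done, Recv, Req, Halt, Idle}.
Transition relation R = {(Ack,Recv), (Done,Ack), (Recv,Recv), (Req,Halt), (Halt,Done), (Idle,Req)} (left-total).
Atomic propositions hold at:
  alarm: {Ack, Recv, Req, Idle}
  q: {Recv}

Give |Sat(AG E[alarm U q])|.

2

E[alarm U q]: least fixpoint, start Z0 = Sat(q) = {Recv}, add states in Sat(alarm) with some successor in Z. Z1 = {Ack, Recv}; fixed.
Sat(E[alarm U q]) = {Ack, Recv}
AG E[alarm U q]: greatest fixpoint, start Z0 = {Ack, Recv}, keep only states in Sat with every successor in Z. Already a fixed point.
Sat(AG E[alarm U q]) = {Ack, Recv}
|Sat(AG E[alarm U q])| = |{Ack, Recv}| = 2.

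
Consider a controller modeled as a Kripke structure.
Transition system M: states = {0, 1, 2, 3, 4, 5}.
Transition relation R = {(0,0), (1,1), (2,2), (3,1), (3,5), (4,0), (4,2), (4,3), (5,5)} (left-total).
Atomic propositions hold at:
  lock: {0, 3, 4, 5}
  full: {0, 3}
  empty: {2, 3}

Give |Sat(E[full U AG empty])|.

1

AG empty: greatest fixpoint, start Z0 = {2, 3}, keep only states in Sat with every successor in Z. Z1 = {2}; fixed.
Sat(AG empty) = {2}
E[full U AG empty]: least fixpoint, start Z0 = Sat(AG empty) = {2}, add states in Sat(full) with some successor in Z. Already a fixed point.
Sat(E[full U AG empty]) = {2}
|Sat(E[full U AG empty])| = |{2}| = 1.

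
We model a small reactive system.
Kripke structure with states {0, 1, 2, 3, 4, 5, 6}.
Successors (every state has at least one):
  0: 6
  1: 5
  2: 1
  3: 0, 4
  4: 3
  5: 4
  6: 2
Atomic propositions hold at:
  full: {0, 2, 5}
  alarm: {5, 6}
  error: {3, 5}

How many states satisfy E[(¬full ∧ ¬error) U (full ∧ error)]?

Sat(¬full) = {1, 3, 4, 6}
Sat(¬error) = {0, 1, 2, 4, 6}
Sat(¬full ∧ ¬error) = {1, 4, 6}
Sat(full ∧ error) = {5}
E[(¬full ∧ ¬error) U (full ∧ error)]: least fixpoint, start Z0 = Sat((full ∧ error)) = {5}, add states in Sat(¬full ∧ ¬error) with some successor in Z. Z1 = {1, 5}; fixed.
Sat(E[(¬full ∧ ¬error) U (full ∧ error)]) = {1, 5}
|Sat(E[(¬full ∧ ¬error) U (full ∧ error)])| = |{1, 5}| = 2.

2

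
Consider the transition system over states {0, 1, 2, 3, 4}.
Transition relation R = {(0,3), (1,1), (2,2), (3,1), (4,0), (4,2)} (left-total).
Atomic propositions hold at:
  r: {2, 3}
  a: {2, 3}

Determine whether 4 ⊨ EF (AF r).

Yes

AF r: least fixpoint, start Z0 = {2, 3}, add states with every successor in Z. Z1 = {0, 2, 3}; Z2 = {0, 2, 3, 4}; fixed.
Sat(AF r) = {0, 2, 3, 4}
EF (AF r): least fixpoint, start Z0 = {0, 2, 3, 4}, add states with some successor in Z. Already a fixed point.
Sat(EF (AF r)) = {0, 2, 3, 4}
4 ∈ Sat(EF (AF r)) = {0, 2, 3, 4}, so the formula holds at 4.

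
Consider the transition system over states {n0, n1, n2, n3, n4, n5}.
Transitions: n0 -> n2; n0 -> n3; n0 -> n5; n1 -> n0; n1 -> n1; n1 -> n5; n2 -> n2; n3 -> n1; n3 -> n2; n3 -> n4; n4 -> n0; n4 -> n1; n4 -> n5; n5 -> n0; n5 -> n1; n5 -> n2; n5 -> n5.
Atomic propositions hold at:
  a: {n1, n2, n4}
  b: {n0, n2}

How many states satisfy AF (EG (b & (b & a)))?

Sat(b & a) = {n2}
Sat(b & (b & a)) = {n2}
EG (b & (b & a)): greatest fixpoint, start Z0 = {n2}, keep only states in Sat with some successor in Z. Already a fixed point.
Sat(EG (b & (b & a))) = {n2}
AF (EG (b & (b & a))): least fixpoint, start Z0 = {n2}, add states with every successor in Z. Already a fixed point.
Sat(AF (EG (b & (b & a)))) = {n2}
|Sat(AF (EG (b & (b & a))))| = |{n2}| = 1.

1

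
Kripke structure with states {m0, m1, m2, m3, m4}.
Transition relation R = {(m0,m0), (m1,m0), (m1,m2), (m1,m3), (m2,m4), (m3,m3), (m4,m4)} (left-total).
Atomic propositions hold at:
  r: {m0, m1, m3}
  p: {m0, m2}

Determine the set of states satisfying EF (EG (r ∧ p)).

Sat(r ∧ p) = {m0}
EG (r ∧ p): greatest fixpoint, start Z0 = {m0}, keep only states in Sat with some successor in Z. Already a fixed point.
Sat(EG (r ∧ p)) = {m0}
EF (EG (r ∧ p)): least fixpoint, start Z0 = {m0}, add states with some successor in Z. Z1 = {m0, m1}; fixed.
Sat(EF (EG (r ∧ p))) = {m0, m1}

{m0, m1}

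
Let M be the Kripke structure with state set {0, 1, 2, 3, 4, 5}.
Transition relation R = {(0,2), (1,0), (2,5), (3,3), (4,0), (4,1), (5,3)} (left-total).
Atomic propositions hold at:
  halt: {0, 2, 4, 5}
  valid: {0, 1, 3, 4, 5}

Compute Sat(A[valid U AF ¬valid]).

Sat(¬valid) = {2}
AF ¬valid: least fixpoint, start Z0 = {2}, add states with every successor in Z. Z1 = {0, 2}; Z2 = {0, 1, 2}; Z3 = {0, 1, 2, 4}; fixed.
Sat(AF ¬valid) = {0, 1, 2, 4}
A[valid U AF ¬valid]: least fixpoint, start Z0 = Sat(AF ¬valid) = {0, 1, 2, 4}, add states in Sat(valid) with every successor in Z. Already a fixed point.
Sat(A[valid U AF ¬valid]) = {0, 1, 2, 4}

{0, 1, 2, 4}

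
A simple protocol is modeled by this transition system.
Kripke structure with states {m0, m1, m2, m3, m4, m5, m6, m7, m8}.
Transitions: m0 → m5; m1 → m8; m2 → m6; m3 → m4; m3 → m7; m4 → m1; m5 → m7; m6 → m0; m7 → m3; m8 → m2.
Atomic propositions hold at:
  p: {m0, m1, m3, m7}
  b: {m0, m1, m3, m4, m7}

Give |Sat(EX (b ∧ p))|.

Sat(b ∧ p) = {m0, m1, m3, m7}
Sat(EX (b ∧ p)) = {s : some successor in {m0, m1, m3, m7}} = {m3, m4, m5, m6, m7}
|Sat(EX (b ∧ p))| = |{m3, m4, m5, m6, m7}| = 5.

5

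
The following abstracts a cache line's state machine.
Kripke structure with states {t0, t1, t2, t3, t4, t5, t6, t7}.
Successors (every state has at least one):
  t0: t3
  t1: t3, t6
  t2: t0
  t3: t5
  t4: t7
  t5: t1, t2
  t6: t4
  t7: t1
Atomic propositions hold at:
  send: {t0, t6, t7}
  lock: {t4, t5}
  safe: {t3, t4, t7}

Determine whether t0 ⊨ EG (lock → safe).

No

Sat(lock → safe) = {t0, t1, t2, t3, t4, t6, t7}
EG (lock → safe): greatest fixpoint, start Z0 = {t0, t1, t2, t3, t4, t6, t7}, keep only states in Sat with some successor in Z. Z1 = {t0, t1, t2, t4, t6, t7}; Z2 = {t1, t2, t4, t6, t7}; Z3 = {t1, t4, t6, t7}; fixed.
Sat(EG (lock → safe)) = {t1, t4, t6, t7}
t0 ∉ Sat(EG (lock → safe)) = {t1, t4, t6, t7}, so the formula does not hold at t0.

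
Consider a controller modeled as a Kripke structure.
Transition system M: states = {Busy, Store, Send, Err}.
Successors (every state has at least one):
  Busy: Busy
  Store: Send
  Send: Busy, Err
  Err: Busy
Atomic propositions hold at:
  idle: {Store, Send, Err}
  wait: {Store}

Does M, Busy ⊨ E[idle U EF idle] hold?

No

EF idle: least fixpoint, start Z0 = {Store, Send, Err}, add states with some successor in Z. Already a fixed point.
Sat(EF idle) = {Store, Send, Err}
E[idle U EF idle]: least fixpoint, start Z0 = Sat(EF idle) = {Store, Send, Err}, add states in Sat(idle) with some successor in Z. Already a fixed point.
Sat(E[idle U EF idle]) = {Store, Send, Err}
Busy ∉ Sat(E[idle U EF idle]) = {Store, Send, Err}, so the formula does not hold at Busy.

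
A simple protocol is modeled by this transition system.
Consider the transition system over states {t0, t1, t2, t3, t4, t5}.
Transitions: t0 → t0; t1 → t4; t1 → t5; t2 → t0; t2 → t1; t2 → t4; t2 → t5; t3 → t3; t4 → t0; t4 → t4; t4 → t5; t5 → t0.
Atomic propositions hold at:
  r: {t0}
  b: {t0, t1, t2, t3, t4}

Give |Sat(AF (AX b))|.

Sat(AX b) = {s : every successor in {t0, t1, t2, t3, t4}} = {t0, t3, t5}
AF (AX b): least fixpoint, start Z0 = {t0, t3, t5}, add states with every successor in Z. Already a fixed point.
Sat(AF (AX b)) = {t0, t3, t5}
|Sat(AF (AX b))| = |{t0, t3, t5}| = 3.

3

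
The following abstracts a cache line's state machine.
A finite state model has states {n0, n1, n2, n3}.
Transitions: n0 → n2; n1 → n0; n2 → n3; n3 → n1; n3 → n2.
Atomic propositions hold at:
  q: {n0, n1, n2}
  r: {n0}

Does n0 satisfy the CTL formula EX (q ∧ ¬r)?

Yes

Sat(¬r) = {n1, n2, n3}
Sat(q ∧ ¬r) = {n1, n2}
Sat(EX (q ∧ ¬r)) = {s : some successor in {n1, n2}} = {n0, n3}
n0 ∈ Sat(EX (q ∧ ¬r)) = {n0, n3}, so the formula holds at n0.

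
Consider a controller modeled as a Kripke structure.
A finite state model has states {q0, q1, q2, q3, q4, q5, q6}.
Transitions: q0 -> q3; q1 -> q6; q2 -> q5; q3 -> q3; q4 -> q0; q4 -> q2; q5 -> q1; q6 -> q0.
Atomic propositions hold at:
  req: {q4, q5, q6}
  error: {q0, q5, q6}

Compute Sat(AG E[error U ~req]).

Sat(~req) = {q0, q1, q2, q3}
E[error U ~req]: least fixpoint, start Z0 = Sat(~req) = {q0, q1, q2, q3}, add states in Sat(error) with some successor in Z. Z1 = {q0, q1, q2, q3, q5, q6}; fixed.
Sat(E[error U ~req]) = {q0, q1, q2, q3, q5, q6}
AG E[error U ~req]: greatest fixpoint, start Z0 = {q0, q1, q2, q3, q5, q6}, keep only states in Sat with every successor in Z. Already a fixed point.
Sat(AG E[error U ~req]) = {q0, q1, q2, q3, q5, q6}

{q0, q1, q2, q3, q5, q6}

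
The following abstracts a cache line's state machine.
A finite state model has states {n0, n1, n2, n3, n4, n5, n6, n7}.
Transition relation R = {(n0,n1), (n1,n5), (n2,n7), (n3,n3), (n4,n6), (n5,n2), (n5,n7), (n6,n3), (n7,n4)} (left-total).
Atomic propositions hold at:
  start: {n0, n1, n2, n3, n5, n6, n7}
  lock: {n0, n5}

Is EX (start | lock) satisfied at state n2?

Yes

Sat(start | lock) = {n0, n1, n2, n3, n5, n6, n7}
Sat(EX (start | lock)) = {s : some successor in {n0, n1, n2, n3, n5, n6, n7}} = {n0, n1, n2, n3, n4, n5, n6}
n2 ∈ Sat(EX (start | lock)) = {n0, n1, n2, n3, n4, n5, n6}, so the formula holds at n2.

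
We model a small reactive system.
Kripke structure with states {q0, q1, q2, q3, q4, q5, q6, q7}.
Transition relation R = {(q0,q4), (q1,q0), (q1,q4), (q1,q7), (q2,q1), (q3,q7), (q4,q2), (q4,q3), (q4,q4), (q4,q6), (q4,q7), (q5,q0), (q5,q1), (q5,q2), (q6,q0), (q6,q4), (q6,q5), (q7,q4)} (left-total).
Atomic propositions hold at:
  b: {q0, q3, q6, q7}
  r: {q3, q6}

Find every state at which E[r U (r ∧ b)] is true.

{q3, q6}

Sat(r ∧ b) = {q3, q6}
E[r U (r ∧ b)]: least fixpoint, start Z0 = Sat((r ∧ b)) = {q3, q6}, add states in Sat(r) with some successor in Z. Already a fixed point.
Sat(E[r U (r ∧ b)]) = {q3, q6}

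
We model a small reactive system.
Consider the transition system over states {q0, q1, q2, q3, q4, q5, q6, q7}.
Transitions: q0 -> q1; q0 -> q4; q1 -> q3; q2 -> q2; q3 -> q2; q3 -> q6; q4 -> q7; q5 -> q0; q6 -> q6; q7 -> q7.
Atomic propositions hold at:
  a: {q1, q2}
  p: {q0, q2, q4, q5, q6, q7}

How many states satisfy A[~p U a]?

2

Sat(~p) = {q1, q3}
A[~p U a]: least fixpoint, start Z0 = Sat(a) = {q1, q2}, add states in Sat(~p) with every successor in Z. Already a fixed point.
Sat(A[~p U a]) = {q1, q2}
|Sat(A[~p U a])| = |{q1, q2}| = 2.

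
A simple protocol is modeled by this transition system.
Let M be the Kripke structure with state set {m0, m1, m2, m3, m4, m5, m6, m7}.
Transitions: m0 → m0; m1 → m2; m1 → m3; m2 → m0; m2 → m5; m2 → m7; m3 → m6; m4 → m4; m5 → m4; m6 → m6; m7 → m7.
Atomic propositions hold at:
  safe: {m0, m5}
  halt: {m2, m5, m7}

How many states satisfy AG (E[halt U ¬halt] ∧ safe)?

1

Sat(¬halt) = {m0, m1, m3, m4, m6}
E[halt U ¬halt]: least fixpoint, start Z0 = Sat(¬halt) = {m0, m1, m3, m4, m6}, add states in Sat(halt) with some successor in Z. Z1 = {m0, m1, m2, m3, m4, m5, m6}; fixed.
Sat(E[halt U ¬halt]) = {m0, m1, m2, m3, m4, m5, m6}
Sat(E[halt U ¬halt] ∧ safe) = {m0, m5}
AG (E[halt U ¬halt] ∧ safe): greatest fixpoint, start Z0 = {m0, m5}, keep only states in Sat with every successor in Z. Z1 = {m0}; fixed.
Sat(AG (E[halt U ¬halt] ∧ safe)) = {m0}
|Sat(AG (E[halt U ¬halt] ∧ safe))| = |{m0}| = 1.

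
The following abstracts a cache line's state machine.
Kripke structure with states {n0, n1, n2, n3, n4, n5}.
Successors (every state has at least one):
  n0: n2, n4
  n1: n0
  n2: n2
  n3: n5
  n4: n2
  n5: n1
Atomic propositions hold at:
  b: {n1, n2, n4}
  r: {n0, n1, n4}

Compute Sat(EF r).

{n0, n1, n3, n4, n5}

EF r: least fixpoint, start Z0 = {n0, n1, n4}, add states with some successor in Z. Z1 = {n0, n1, n4, n5}; Z2 = {n0, n1, n3, n4, n5}; fixed.
Sat(EF r) = {n0, n1, n3, n4, n5}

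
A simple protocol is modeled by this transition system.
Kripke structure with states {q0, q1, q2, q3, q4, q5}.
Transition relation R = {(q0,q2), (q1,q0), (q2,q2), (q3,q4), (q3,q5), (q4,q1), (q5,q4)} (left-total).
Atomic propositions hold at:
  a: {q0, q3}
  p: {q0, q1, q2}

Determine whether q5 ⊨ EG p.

No

EG p: greatest fixpoint, start Z0 = {q0, q1, q2}, keep only states in Sat with some successor in Z. Already a fixed point.
Sat(EG p) = {q0, q1, q2}
q5 ∉ Sat(EG p) = {q0, q1, q2}, so the formula does not hold at q5.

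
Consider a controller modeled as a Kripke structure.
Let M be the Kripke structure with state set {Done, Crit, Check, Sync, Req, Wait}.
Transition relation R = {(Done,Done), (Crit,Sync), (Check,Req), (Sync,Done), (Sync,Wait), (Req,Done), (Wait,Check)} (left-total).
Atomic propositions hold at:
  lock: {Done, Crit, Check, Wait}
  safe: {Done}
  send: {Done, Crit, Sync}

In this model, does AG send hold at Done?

AG send: greatest fixpoint, start Z0 = {Done, Crit, Sync}, keep only states in Sat with every successor in Z. Z1 = {Done, Crit}; Z2 = {Done}; fixed.
Sat(AG send) = {Done}
Done ∈ Sat(AG send) = {Done}, so the formula holds at Done.

Yes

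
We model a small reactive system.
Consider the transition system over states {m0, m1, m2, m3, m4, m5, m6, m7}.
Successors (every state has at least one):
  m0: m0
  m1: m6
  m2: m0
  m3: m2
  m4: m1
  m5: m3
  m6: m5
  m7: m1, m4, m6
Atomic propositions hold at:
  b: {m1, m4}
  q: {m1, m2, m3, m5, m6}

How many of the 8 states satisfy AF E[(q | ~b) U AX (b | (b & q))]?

2

Sat(~b) = {m0, m2, m3, m5, m6, m7}
Sat(q | ~b) = {m0, m1, m2, m3, m5, m6, m7}
Sat(b & q) = {m1}
Sat(b | (b & q)) = {m1, m4}
Sat(AX (b | (b & q))) = {s : every successor in {m1, m4}} = {m4}
E[(q | ~b) U AX (b | (b & q))]: least fixpoint, start Z0 = Sat(AX (b | (b & q))) = {m4}, add states in Sat(q | ~b) with some successor in Z. Z1 = {m4, m7}; fixed.
Sat(E[(q | ~b) U AX (b | (b & q))]) = {m4, m7}
AF E[(q | ~b) U AX (b | (b & q))]: least fixpoint, start Z0 = {m4, m7}, add states with every successor in Z. Already a fixed point.
Sat(AF E[(q | ~b) U AX (b | (b & q))]) = {m4, m7}
|Sat(AF E[(q | ~b) U AX (b | (b & q))])| = |{m4, m7}| = 2.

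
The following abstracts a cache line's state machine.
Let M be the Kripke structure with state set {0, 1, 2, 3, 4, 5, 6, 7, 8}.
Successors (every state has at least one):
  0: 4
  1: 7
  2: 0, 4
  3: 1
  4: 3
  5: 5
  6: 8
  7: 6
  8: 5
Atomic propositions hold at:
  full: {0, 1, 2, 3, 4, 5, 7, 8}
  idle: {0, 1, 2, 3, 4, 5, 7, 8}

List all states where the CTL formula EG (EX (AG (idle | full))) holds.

Sat(idle | full) = {0, 1, 2, 3, 4, 5, 7, 8}
AG (idle | full): greatest fixpoint, start Z0 = {0, 1, 2, 3, 4, 5, 7, 8}, keep only states in Sat with every successor in Z. Z1 = {0, 1, 2, 3, 4, 5, 8}; Z2 = {0, 2, 3, 4, 5, 8}; Z3 = {0, 2, 4, 5, 8}; Z4 = {0, 2, 5, 8}; Z5 = {5, 8}; fixed.
Sat(AG (idle | full)) = {5, 8}
Sat(EX (AG (idle | full))) = {s : some successor in {5, 8}} = {5, 6, 8}
EG (EX (AG (idle | full))): greatest fixpoint, start Z0 = {5, 6, 8}, keep only states in Sat with some successor in Z. Already a fixed point.
Sat(EG (EX (AG (idle | full)))) = {5, 6, 8}

{5, 6, 8}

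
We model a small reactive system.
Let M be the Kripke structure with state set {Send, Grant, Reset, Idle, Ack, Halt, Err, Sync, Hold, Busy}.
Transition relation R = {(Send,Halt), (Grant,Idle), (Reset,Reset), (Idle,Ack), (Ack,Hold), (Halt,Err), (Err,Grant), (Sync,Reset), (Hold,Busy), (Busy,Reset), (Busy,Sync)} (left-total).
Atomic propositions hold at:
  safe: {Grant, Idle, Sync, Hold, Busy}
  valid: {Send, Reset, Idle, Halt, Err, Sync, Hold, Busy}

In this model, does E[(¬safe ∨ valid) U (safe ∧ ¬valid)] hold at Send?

Sat(¬safe) = {Send, Reset, Ack, Halt, Err}
Sat(¬safe ∨ valid) = {Send, Reset, Idle, Ack, Halt, Err, Sync, Hold, Busy}
Sat(¬valid) = {Grant, Ack}
Sat(safe ∧ ¬valid) = {Grant}
E[(¬safe ∨ valid) U (safe ∧ ¬valid)]: least fixpoint, start Z0 = Sat((safe ∧ ¬valid)) = {Grant}, add states in Sat(¬safe ∨ valid) with some successor in Z. Z1 = {Grant, Err}; Z2 = {Grant, Halt, Err}; Z3 = {Send, Grant, Halt, Err}; fixed.
Sat(E[(¬safe ∨ valid) U (safe ∧ ¬valid)]) = {Send, Grant, Halt, Err}
Send ∈ Sat(E[(¬safe ∨ valid) U (safe ∧ ¬valid)]) = {Send, Grant, Halt, Err}, so the formula holds at Send.

Yes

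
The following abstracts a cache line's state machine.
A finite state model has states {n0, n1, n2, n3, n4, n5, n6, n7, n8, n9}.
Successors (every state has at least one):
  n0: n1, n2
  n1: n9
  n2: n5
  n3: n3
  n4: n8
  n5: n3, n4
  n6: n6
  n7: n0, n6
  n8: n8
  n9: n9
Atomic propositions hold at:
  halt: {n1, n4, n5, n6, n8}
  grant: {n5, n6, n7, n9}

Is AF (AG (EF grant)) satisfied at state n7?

EF grant: least fixpoint, start Z0 = {n5, n6, n7, n9}, add states with some successor in Z. Z1 = {n1, n2, n5, n6, n7, n9}; Z2 = {n0, n1, n2, n5, n6, n7, n9}; fixed.
Sat(EF grant) = {n0, n1, n2, n5, n6, n7, n9}
AG (EF grant): greatest fixpoint, start Z0 = {n0, n1, n2, n5, n6, n7, n9}, keep only states in Sat with every successor in Z. Z1 = {n0, n1, n2, n6, n7, n9}; Z2 = {n0, n1, n6, n7, n9}; Z3 = {n1, n6, n7, n9}; Z4 = {n1, n6, n9}; fixed.
Sat(AG (EF grant)) = {n1, n6, n9}
AF (AG (EF grant)): least fixpoint, start Z0 = {n1, n6, n9}, add states with every successor in Z. Already a fixed point.
Sat(AF (AG (EF grant))) = {n1, n6, n9}
n7 ∉ Sat(AF (AG (EF grant))) = {n1, n6, n9}, so the formula does not hold at n7.

No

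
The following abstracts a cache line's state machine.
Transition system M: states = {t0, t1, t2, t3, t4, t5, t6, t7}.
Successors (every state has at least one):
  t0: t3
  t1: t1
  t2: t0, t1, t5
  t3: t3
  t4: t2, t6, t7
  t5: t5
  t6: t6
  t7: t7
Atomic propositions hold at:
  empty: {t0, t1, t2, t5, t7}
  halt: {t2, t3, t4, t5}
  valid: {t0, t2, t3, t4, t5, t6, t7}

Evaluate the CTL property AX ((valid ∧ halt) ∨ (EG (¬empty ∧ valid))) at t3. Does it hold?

Sat(valid ∧ halt) = {t2, t3, t4, t5}
Sat(¬empty) = {t3, t4, t6}
Sat(¬empty ∧ valid) = {t3, t4, t6}
EG (¬empty ∧ valid): greatest fixpoint, start Z0 = {t3, t4, t6}, keep only states in Sat with some successor in Z. Already a fixed point.
Sat(EG (¬empty ∧ valid)) = {t3, t4, t6}
Sat((valid ∧ halt) ∨ (EG (¬empty ∧ valid))) = {t2, t3, t4, t5, t6}
Sat(AX ((valid ∧ halt) ∨ (EG (¬empty ∧ valid)))) = {s : every successor in {t2, t3, t4, t5, t6}} = {t0, t3, t5, t6}
t3 ∈ Sat(AX ((valid ∧ halt) ∨ (EG (¬empty ∧ valid)))) = {t0, t3, t5, t6}, so the formula holds at t3.

Yes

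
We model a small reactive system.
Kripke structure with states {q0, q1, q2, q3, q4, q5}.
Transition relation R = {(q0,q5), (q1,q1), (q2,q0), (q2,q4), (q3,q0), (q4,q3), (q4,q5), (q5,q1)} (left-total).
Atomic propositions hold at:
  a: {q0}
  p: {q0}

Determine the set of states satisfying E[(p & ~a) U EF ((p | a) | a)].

{q0, q2, q3, q4}

Sat(~a) = {q1, q2, q3, q4, q5}
Sat(p & ~a) = ∅
Sat(p | a) = {q0}
Sat((p | a) | a) = {q0}
EF ((p | a) | a): least fixpoint, start Z0 = {q0}, add states with some successor in Z. Z1 = {q0, q2, q3}; Z2 = {q0, q2, q3, q4}; fixed.
Sat(EF ((p | a) | a)) = {q0, q2, q3, q4}
E[(p & ~a) U EF ((p | a) | a)]: least fixpoint, start Z0 = Sat(EF ((p | a) | a)) = {q0, q2, q3, q4}, add states in Sat(p & ~a) with some successor in Z. Already a fixed point.
Sat(E[(p & ~a) U EF ((p | a) | a)]) = {q0, q2, q3, q4}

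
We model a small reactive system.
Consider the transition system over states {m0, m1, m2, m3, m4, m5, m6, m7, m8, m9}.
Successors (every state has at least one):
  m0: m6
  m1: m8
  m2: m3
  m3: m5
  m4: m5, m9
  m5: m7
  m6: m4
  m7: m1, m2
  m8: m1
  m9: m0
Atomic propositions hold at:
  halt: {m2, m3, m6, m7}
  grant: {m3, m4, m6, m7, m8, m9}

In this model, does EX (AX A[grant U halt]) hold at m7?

A[grant U halt]: least fixpoint, start Z0 = Sat(halt) = {m2, m3, m6, m7}, add states in Sat(grant) with every successor in Z. Already a fixed point.
Sat(A[grant U halt]) = {m2, m3, m6, m7}
Sat(AX A[grant U halt]) = {s : every successor in {m2, m3, m6, m7}} = {m0, m2, m5}
Sat(EX (AX A[grant U halt])) = {s : some successor in {m0, m2, m5}} = {m3, m4, m7, m9}
m7 ∈ Sat(EX (AX A[grant U halt])) = {m3, m4, m7, m9}, so the formula holds at m7.

Yes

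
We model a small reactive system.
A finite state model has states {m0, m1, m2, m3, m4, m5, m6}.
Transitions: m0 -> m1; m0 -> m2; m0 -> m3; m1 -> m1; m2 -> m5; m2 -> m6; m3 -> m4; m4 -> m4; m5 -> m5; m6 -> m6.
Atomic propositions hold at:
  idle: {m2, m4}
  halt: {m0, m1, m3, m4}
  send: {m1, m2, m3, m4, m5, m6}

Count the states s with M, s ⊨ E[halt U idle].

E[halt U idle]: least fixpoint, start Z0 = Sat(idle) = {m2, m4}, add states in Sat(halt) with some successor in Z. Z1 = {m0, m2, m3, m4}; fixed.
Sat(E[halt U idle]) = {m0, m2, m3, m4}
|Sat(E[halt U idle])| = |{m0, m2, m3, m4}| = 4.

4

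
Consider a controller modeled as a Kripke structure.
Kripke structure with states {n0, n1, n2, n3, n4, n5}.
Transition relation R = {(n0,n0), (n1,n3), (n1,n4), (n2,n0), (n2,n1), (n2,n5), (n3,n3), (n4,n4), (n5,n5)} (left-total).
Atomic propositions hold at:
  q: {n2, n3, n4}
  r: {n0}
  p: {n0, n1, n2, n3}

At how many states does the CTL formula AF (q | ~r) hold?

5

Sat(~r) = {n1, n2, n3, n4, n5}
Sat(q | ~r) = {n1, n2, n3, n4, n5}
AF (q | ~r): least fixpoint, start Z0 = {n1, n2, n3, n4, n5}, add states with every successor in Z. Already a fixed point.
Sat(AF (q | ~r)) = {n1, n2, n3, n4, n5}
|Sat(AF (q | ~r))| = |{n1, n2, n3, n4, n5}| = 5.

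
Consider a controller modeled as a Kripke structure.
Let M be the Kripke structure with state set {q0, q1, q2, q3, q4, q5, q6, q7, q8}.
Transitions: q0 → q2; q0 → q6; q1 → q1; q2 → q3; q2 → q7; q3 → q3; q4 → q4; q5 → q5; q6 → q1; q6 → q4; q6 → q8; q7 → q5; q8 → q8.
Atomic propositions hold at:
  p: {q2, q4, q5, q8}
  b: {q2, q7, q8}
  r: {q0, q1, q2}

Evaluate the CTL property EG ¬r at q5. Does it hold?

Sat(¬r) = {q3, q4, q5, q6, q7, q8}
EG ¬r: greatest fixpoint, start Z0 = {q3, q4, q5, q6, q7, q8}, keep only states in Sat with some successor in Z. Already a fixed point.
Sat(EG ¬r) = {q3, q4, q5, q6, q7, q8}
q5 ∈ Sat(EG ¬r) = {q3, q4, q5, q6, q7, q8}, so the formula holds at q5.

Yes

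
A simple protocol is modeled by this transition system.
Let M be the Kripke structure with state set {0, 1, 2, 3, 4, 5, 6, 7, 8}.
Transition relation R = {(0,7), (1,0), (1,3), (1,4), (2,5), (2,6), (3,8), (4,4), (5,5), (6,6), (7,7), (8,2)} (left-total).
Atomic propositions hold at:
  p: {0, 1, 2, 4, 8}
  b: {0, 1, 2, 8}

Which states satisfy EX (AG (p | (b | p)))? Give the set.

{1, 4}

Sat(b | p) = {0, 1, 2, 4, 8}
Sat(p | (b | p)) = {0, 1, 2, 4, 8}
AG (p | (b | p)): greatest fixpoint, start Z0 = {0, 1, 2, 4, 8}, keep only states in Sat with every successor in Z. Z1 = {4, 8}; Z2 = {4}; fixed.
Sat(AG (p | (b | p))) = {4}
Sat(EX (AG (p | (b | p)))) = {s : some successor in {4}} = {1, 4}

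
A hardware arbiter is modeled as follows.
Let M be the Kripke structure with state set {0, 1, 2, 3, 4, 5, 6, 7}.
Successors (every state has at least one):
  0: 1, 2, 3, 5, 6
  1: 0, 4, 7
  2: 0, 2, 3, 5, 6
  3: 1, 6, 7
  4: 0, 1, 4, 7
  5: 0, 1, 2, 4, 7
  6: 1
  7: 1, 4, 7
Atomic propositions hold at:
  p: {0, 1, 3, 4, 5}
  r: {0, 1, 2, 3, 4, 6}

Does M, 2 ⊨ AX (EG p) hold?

No

EG p: greatest fixpoint, start Z0 = {0, 1, 3, 4, 5}, keep only states in Sat with some successor in Z. Already a fixed point.
Sat(EG p) = {0, 1, 3, 4, 5}
Sat(AX (EG p)) = {s : every successor in {0, 1, 3, 4, 5}} = {6}
2 ∉ Sat(AX (EG p)) = {6}, so the formula does not hold at 2.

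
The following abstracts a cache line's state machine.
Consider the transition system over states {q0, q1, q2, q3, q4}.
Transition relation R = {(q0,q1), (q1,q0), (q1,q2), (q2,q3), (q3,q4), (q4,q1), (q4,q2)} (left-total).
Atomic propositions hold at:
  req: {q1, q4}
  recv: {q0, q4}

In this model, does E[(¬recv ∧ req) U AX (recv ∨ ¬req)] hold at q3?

Sat(¬recv) = {q1, q2, q3}
Sat(¬recv ∧ req) = {q1}
Sat(¬req) = {q0, q2, q3}
Sat(recv ∨ ¬req) = {q0, q2, q3, q4}
Sat(AX (recv ∨ ¬req)) = {s : every successor in {q0, q2, q3, q4}} = {q1, q2, q3}
E[(¬recv ∧ req) U AX (recv ∨ ¬req)]: least fixpoint, start Z0 = Sat(AX (recv ∨ ¬req)) = {q1, q2, q3}, add states in Sat(¬recv ∧ req) with some successor in Z. Already a fixed point.
Sat(E[(¬recv ∧ req) U AX (recv ∨ ¬req)]) = {q1, q2, q3}
q3 ∈ Sat(E[(¬recv ∧ req) U AX (recv ∨ ¬req)]) = {q1, q2, q3}, so the formula holds at q3.

Yes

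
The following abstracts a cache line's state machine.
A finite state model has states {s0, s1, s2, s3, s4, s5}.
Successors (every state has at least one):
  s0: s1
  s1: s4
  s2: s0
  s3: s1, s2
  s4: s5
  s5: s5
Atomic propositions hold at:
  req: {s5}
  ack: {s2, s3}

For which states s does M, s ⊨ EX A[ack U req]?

A[ack U req]: least fixpoint, start Z0 = Sat(req) = {s5}, add states in Sat(ack) with every successor in Z. Already a fixed point.
Sat(A[ack U req]) = {s5}
Sat(EX A[ack U req]) = {s : some successor in {s5}} = {s4, s5}

{s4, s5}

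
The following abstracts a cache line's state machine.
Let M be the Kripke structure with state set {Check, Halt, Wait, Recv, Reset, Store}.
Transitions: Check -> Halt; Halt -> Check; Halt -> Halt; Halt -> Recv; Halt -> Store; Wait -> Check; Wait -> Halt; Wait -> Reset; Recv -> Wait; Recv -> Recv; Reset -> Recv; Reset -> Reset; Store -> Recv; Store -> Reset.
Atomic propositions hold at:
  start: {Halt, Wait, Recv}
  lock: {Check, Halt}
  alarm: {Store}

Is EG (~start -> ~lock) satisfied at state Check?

Sat(~start) = {Check, Reset, Store}
Sat(~lock) = {Wait, Recv, Reset, Store}
Sat(~start -> ~lock) = {Halt, Wait, Recv, Reset, Store}
EG (~start -> ~lock): greatest fixpoint, start Z0 = {Halt, Wait, Recv, Reset, Store}, keep only states in Sat with some successor in Z. Already a fixed point.
Sat(EG (~start -> ~lock)) = {Halt, Wait, Recv, Reset, Store}
Check ∉ Sat(EG (~start -> ~lock)) = {Halt, Wait, Recv, Reset, Store}, so the formula does not hold at Check.

No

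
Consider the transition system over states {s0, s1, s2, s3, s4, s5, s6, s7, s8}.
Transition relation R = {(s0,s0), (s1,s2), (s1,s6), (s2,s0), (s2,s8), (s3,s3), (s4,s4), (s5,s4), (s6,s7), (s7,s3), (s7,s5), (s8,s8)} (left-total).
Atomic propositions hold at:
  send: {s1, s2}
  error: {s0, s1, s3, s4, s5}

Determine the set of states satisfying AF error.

AF error: least fixpoint, start Z0 = {s0, s1, s3, s4, s5}, add states with every successor in Z. Z1 = {s0, s1, s3, s4, s5, s7}; Z2 = {s0, s1, s3, s4, s5, s6, s7}; fixed.
Sat(AF error) = {s0, s1, s3, s4, s5, s6, s7}

{s0, s1, s3, s4, s5, s6, s7}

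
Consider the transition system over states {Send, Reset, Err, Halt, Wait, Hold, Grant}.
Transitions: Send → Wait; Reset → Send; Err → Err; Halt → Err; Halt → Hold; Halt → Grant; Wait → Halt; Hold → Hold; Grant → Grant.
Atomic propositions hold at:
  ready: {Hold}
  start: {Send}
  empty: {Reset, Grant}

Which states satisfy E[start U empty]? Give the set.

E[start U empty]: least fixpoint, start Z0 = Sat(empty) = {Reset, Grant}, add states in Sat(start) with some successor in Z. Already a fixed point.
Sat(E[start U empty]) = {Reset, Grant}

{Reset, Grant}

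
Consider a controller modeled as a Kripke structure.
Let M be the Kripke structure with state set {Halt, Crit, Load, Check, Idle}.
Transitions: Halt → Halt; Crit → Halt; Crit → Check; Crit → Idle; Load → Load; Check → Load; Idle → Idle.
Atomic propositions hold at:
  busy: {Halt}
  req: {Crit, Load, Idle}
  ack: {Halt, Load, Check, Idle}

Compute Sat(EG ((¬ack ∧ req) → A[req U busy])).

Sat(¬ack) = {Crit}
Sat(¬ack ∧ req) = {Crit}
A[req U busy]: least fixpoint, start Z0 = Sat(busy) = {Halt}, add states in Sat(req) with every successor in Z. Already a fixed point.
Sat(A[req U busy]) = {Halt}
Sat((¬ack ∧ req) → A[req U busy]) = {Halt, Load, Check, Idle}
EG ((¬ack ∧ req) → A[req U busy]): greatest fixpoint, start Z0 = {Halt, Load, Check, Idle}, keep only states in Sat with some successor in Z. Already a fixed point.
Sat(EG ((¬ack ∧ req) → A[req U busy])) = {Halt, Load, Check, Idle}

{Halt, Load, Check, Idle}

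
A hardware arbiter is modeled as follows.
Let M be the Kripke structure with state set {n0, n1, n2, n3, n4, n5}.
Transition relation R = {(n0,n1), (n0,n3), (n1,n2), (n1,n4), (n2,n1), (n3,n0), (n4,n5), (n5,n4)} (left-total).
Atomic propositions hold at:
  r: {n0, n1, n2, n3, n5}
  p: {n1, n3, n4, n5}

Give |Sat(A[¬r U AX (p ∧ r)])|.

Sat(¬r) = {n4}
Sat(p ∧ r) = {n1, n3, n5}
Sat(AX (p ∧ r)) = {s : every successor in {n1, n3, n5}} = {n0, n2, n4}
A[¬r U AX (p ∧ r)]: least fixpoint, start Z0 = Sat(AX (p ∧ r)) = {n0, n2, n4}, add states in Sat(¬r) with every successor in Z. Already a fixed point.
Sat(A[¬r U AX (p ∧ r)]) = {n0, n2, n4}
|Sat(A[¬r U AX (p ∧ r)])| = |{n0, n2, n4}| = 3.

3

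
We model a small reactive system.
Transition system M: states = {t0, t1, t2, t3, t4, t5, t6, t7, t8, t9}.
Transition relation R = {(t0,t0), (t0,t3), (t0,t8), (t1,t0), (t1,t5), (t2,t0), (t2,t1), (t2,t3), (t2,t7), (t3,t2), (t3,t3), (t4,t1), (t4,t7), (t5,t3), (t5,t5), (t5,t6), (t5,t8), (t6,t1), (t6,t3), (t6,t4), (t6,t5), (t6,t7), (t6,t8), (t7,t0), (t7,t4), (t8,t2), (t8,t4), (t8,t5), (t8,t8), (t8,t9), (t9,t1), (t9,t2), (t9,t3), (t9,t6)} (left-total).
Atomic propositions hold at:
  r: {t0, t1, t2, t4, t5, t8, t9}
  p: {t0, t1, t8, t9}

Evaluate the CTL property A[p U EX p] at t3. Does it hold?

No

Sat(EX p) = {s : some successor in {t0, t1, t8, t9}} = {t0, t1, t2, t4, t5, t6, t7, t8, t9}
A[p U EX p]: least fixpoint, start Z0 = Sat(EX p) = {t0, t1, t2, t4, t5, t6, t7, t8, t9}, add states in Sat(p) with every successor in Z. Already a fixed point.
Sat(A[p U EX p]) = {t0, t1, t2, t4, t5, t6, t7, t8, t9}
t3 ∉ Sat(A[p U EX p]) = {t0, t1, t2, t4, t5, t6, t7, t8, t9}, so the formula does not hold at t3.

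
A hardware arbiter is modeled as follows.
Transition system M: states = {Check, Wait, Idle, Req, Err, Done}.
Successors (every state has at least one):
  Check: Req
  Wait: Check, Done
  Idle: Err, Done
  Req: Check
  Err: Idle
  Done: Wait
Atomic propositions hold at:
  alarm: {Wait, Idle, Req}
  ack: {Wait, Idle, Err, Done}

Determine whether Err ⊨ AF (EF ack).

EF ack: least fixpoint, start Z0 = {Wait, Idle, Err, Done}, add states with some successor in Z. Already a fixed point.
Sat(EF ack) = {Wait, Idle, Err, Done}
AF (EF ack): least fixpoint, start Z0 = {Wait, Idle, Err, Done}, add states with every successor in Z. Already a fixed point.
Sat(AF (EF ack)) = {Wait, Idle, Err, Done}
Err ∈ Sat(AF (EF ack)) = {Wait, Idle, Err, Done}, so the formula holds at Err.

Yes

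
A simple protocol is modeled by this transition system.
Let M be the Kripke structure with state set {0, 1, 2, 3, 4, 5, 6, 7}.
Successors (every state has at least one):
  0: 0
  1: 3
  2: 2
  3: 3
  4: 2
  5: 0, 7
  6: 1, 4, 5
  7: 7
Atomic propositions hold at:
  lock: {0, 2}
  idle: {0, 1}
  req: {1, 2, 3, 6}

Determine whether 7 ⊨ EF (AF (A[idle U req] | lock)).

A[idle U req]: least fixpoint, start Z0 = Sat(req) = {1, 2, 3, 6}, add states in Sat(idle) with every successor in Z. Already a fixed point.
Sat(A[idle U req]) = {1, 2, 3, 6}
Sat(A[idle U req] | lock) = {0, 1, 2, 3, 6}
AF (A[idle U req] | lock): least fixpoint, start Z0 = {0, 1, 2, 3, 6}, add states with every successor in Z. Z1 = {0, 1, 2, 3, 4, 6}; fixed.
Sat(AF (A[idle U req] | lock)) = {0, 1, 2, 3, 4, 6}
EF (AF (A[idle U req] | lock)): least fixpoint, start Z0 = {0, 1, 2, 3, 4, 6}, add states with some successor in Z. Z1 = {0, 1, 2, 3, 4, 5, 6}; fixed.
Sat(EF (AF (A[idle U req] | lock))) = {0, 1, 2, 3, 4, 5, 6}
7 ∉ Sat(EF (AF (A[idle U req] | lock))) = {0, 1, 2, 3, 4, 5, 6}, so the formula does not hold at 7.

No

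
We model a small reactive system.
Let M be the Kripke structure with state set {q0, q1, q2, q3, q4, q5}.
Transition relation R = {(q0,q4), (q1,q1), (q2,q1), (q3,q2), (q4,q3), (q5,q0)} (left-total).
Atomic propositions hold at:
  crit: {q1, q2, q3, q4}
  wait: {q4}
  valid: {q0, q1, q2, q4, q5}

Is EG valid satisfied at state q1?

Yes

EG valid: greatest fixpoint, start Z0 = {q0, q1, q2, q4, q5}, keep only states in Sat with some successor in Z. Z1 = {q0, q1, q2, q5}; Z2 = {q1, q2, q5}; Z3 = {q1, q2}; fixed.
Sat(EG valid) = {q1, q2}
q1 ∈ Sat(EG valid) = {q1, q2}, so the formula holds at q1.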